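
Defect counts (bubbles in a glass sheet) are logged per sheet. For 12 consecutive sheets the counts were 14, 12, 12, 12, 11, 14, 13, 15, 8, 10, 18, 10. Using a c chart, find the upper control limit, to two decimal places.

c̄ = (14 + 12 + 12 + 12 + 11 + 14 + 13 + 15 + 8 + 10 + 18 + 10) / 12 = 149 / 12 = 12.4167
UCL = c̄ + 3√c̄ = 12.4167 + 3 × √12.4167 = 12.4167 + 3 × 3.5237 = 22.9879

22.99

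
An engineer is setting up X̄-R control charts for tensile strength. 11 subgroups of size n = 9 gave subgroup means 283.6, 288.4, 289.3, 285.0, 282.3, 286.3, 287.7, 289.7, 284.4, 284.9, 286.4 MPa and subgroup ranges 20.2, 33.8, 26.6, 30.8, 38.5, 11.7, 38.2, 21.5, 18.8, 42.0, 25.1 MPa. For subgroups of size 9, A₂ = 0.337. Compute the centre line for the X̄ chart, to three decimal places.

286.182

X̄̄ = (283.6 + 288.4 + 289.3 + 285.0 + 282.3 + 286.3 + 287.7 + 289.7 + 284.4 + 284.9 + 286.4) / 11 = 3148.0000 / 11 = 286.1818
CL = X̄̄ = 286.1818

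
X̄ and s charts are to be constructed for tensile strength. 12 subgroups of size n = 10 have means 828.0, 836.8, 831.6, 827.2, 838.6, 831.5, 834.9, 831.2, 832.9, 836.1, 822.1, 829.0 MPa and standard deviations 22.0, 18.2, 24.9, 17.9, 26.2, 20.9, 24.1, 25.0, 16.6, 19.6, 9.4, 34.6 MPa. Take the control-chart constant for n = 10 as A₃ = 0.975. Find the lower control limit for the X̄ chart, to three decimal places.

X̄̄ = (828.0 + 836.8 + 831.6 + 827.2 + 838.6 + 831.5 + 834.9 + 831.2 + 832.9 + 836.1 + 822.1 + 829.0) / 12 = 831.6583
s̄ = (22.0 + 18.2 + 24.9 + 17.9 + 26.2 + 20.9 + 24.1 + 25.0 + 16.6 + 19.6 + 9.4 + 34.6) / 12 = 21.6167
LCL = X̄̄ − A₃·s̄ = 831.6583 − 0.975 × 21.6167 = 810.5821

810.582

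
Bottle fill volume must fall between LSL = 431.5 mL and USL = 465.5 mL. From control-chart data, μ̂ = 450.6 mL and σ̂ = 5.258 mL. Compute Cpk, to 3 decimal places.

0.945

Cpu = (USL − μ̂) / (3σ̂) = (465.5 − 450.6) / (3 × 5.258) = 0.9446; Cpl = (μ̂ − LSL) / (3σ̂) = (450.6 − 431.5) / (3 × 5.258) = 1.2109; Cpk = min(Cpu, Cpl) = 0.9446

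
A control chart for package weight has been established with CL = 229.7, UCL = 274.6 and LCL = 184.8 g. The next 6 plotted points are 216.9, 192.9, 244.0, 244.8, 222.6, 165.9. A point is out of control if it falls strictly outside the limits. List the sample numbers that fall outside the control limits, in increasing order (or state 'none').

Compare each point to [184.8, 274.6]: sample 6 = 165.9 < LCL.

6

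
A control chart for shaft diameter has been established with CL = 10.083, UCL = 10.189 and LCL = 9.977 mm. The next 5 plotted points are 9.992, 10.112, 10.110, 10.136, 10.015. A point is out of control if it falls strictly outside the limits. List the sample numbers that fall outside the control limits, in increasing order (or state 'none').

none

All 5 points lie within [9.977, 10.189].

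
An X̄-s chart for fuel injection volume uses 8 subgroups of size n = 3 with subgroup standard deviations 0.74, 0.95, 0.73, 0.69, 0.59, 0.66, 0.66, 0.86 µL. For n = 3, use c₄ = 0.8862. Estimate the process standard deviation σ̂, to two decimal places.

s̄ = (0.74 + 0.95 + 0.73 + 0.69 + 0.59 + 0.66 + 0.66 + 0.86) / 8 = 0.7350
σ̂ = s̄ / c₄ = 0.7350 / 0.8862 = 0.8294

0.83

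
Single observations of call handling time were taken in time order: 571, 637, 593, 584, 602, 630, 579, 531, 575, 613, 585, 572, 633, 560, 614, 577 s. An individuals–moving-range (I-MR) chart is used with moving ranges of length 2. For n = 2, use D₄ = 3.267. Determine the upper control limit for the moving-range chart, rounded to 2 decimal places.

Moving ranges: 66, 44, 9, 18, 28, 51, 48, 44, 38, 28, 13, 61, 73, 54, 37; M̄R̄ = 612.0000 / 15 = 40.8000
UCL_MR = D₄·M̄R̄ = 3.267 × 40.8000 = 133.2936

133.29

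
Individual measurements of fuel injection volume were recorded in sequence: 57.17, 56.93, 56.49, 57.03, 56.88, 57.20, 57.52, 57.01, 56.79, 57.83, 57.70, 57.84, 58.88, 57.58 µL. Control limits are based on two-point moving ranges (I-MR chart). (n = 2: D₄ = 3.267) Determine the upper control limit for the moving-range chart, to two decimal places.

1.61

Moving ranges: 0.24, 0.44, 0.54, 0.15, 0.32, 0.32, 0.51, 0.22, 1.04, 0.13, 0.14, 1.04, 1.30; M̄R̄ = 6.3900 / 13 = 0.4915
UCL_MR = D₄·M̄R̄ = 3.267 × 0.4915 = 1.6059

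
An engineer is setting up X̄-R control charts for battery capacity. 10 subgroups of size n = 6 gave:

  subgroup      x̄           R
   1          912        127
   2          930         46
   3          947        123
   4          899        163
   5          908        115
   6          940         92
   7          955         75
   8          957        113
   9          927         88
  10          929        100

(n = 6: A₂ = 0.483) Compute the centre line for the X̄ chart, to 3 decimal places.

930.400

X̄̄ = (912 + 930 + 947 + 899 + 908 + 940 + 955 + 957 + 927 + 929) / 10 = 9304.0000 / 10 = 930.4000
CL = X̄̄ = 930.4000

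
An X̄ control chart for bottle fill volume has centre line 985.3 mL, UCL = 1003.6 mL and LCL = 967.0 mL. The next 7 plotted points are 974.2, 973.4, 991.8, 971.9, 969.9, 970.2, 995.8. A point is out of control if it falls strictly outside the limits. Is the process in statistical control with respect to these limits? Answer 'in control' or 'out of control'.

in control

All 7 points lie within [967.0, 1003.6].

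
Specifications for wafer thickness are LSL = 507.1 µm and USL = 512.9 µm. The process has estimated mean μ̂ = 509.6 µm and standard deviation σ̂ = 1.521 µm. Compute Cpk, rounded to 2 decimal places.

Cpu = (USL − μ̂) / (3σ̂) = (512.9 − 509.6) / (3 × 1.521) = 0.7232; Cpl = (μ̂ − LSL) / (3σ̂) = (509.6 − 507.1) / (3 × 1.521) = 0.5479; Cpk = min(Cpu, Cpl) = 0.5479

0.55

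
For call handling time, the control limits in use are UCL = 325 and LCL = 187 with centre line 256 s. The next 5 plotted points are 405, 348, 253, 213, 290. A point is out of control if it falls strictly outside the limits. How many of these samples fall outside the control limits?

Compare each point to [187, 325]: sample 1 = 405 > UCL; sample 2 = 348 > UCL.

2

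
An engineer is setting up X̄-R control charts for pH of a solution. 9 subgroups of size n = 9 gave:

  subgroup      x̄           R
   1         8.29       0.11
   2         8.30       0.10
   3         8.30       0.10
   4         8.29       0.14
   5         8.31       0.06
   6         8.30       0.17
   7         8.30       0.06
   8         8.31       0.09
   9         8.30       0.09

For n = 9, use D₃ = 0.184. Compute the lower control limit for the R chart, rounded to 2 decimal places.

R̄ = (0.11 + 0.10 + 0.10 + 0.14 + 0.06 + 0.17 + 0.06 + 0.09 + 0.09) / 9 = 0.9200 / 9 = 0.1022
LCL_R = D₃·R̄ = 0.184 × 0.1022 = 0.0188

0.02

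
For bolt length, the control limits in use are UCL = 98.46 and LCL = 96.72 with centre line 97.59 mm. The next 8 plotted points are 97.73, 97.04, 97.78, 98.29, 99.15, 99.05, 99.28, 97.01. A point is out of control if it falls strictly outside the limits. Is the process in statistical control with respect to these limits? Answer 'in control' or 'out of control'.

Compare each point to [96.72, 98.46]: sample 5 = 99.15 > UCL; sample 6 = 99.05 > UCL; sample 7 = 99.28 > UCL.

out of control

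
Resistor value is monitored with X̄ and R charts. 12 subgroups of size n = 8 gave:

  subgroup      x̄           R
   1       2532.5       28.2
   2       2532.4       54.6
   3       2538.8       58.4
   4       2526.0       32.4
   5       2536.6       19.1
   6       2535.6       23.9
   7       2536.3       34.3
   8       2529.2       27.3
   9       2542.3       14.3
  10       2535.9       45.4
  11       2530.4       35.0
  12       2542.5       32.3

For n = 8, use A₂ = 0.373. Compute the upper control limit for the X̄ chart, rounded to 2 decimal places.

2547.47

X̄̄ = (2532.5 + 2532.4 + 2538.8 + 2526.0 + 2536.6 + 2535.6 + 2536.3 + 2529.2 + 2542.3 + 2535.9 + 2530.4 + 2542.5) / 12 = 30418.5000 / 12 = 2534.8750
R̄ = (28.2 + 54.6 + 58.4 + 32.4 + 19.1 + 23.9 + 34.3 + 27.3 + 14.3 + 45.4 + 35.0 + 32.3) / 12 = 405.2000 / 12 = 33.7667
UCL = X̄̄ + A₂·R̄ = 2534.8750 + 0.373 × 33.7667 = 2547.4700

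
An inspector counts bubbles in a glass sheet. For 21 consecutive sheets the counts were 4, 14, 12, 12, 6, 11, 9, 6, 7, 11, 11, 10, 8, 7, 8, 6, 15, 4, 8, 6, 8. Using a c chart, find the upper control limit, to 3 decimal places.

c̄ = (4 + 14 + 12 + 12 + 6 + 11 + 9 + 6 + 7 + 11 + 11 + 10 + 8 + 7 + 8 + 6 + 15 + 4 + 8 + 6 + 8) / 21 = 183 / 21 = 8.7143
UCL = c̄ + 3√c̄ = 8.7143 + 3 × √8.7143 = 8.7143 + 3 × 2.9520 = 17.5703

17.570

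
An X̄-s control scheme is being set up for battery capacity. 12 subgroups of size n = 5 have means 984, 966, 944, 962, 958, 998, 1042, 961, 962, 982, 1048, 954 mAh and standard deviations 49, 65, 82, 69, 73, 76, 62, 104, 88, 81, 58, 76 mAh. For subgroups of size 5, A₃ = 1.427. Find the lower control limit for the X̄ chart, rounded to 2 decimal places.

X̄̄ = (984 + 966 + 944 + 962 + 958 + 998 + 1042 + 961 + 962 + 982 + 1048 + 954) / 12 = 980.0833
s̄ = (49 + 65 + 82 + 69 + 73 + 76 + 62 + 104 + 88 + 81 + 58 + 76) / 12 = 73.5833
LCL = X̄̄ − A₃·s̄ = 980.0833 − 1.427 × 73.5833 = 875.0799

875.08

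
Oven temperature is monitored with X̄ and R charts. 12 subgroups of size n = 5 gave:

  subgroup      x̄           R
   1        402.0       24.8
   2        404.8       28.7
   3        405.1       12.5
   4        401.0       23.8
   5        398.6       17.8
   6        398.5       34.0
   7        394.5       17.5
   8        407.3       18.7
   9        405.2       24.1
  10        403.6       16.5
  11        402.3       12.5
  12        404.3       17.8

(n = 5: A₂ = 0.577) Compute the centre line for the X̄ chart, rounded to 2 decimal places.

402.27

X̄̄ = (402.0 + 404.8 + 405.1 + 401.0 + 398.6 + 398.5 + 394.5 + 407.3 + 405.2 + 403.6 + 402.3 + 404.3) / 12 = 4827.2000 / 12 = 402.2667
CL = X̄̄ = 402.2667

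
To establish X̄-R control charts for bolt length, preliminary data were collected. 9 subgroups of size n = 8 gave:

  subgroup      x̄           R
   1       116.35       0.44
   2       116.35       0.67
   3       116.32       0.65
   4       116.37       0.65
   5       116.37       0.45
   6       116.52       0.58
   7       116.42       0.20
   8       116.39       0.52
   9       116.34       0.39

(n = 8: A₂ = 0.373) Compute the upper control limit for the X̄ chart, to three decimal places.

116.570

X̄̄ = (116.35 + 116.35 + 116.32 + 116.37 + 116.37 + 116.52 + 116.42 + 116.39 + 116.34) / 9 = 1047.4300 / 9 = 116.3811
R̄ = (0.44 + 0.67 + 0.65 + 0.65 + 0.45 + 0.58 + 0.20 + 0.52 + 0.39) / 9 = 4.5500 / 9 = 0.5056
UCL = X̄̄ + A₂·R̄ = 116.3811 + 0.373 × 0.5056 = 116.5697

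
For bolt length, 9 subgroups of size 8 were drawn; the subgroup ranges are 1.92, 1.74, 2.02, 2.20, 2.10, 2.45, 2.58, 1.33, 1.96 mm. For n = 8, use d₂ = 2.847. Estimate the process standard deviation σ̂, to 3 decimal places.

R̄ = (1.92 + 1.74 + 2.02 + 2.20 + 2.10 + 2.45 + 2.58 + 1.33 + 1.96) / 9 = 2.0333
σ̂ = R̄ / d₂ = 2.0333 / 2.847 = 0.7142

0.714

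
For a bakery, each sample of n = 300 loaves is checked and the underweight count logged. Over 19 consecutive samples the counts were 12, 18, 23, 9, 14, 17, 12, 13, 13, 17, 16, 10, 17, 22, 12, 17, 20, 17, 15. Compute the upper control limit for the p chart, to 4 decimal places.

0.0899

p̄ = Σdᵢ / (k·n) = 294 / (19 × 300) = 0.05158
UCL = p̄ + 3·√(p̄(1−p̄)/n) = 0.05158 + 3 × √(0.05158×0.94842/300) = 0.05158 + 3 × 0.01277 = 0.08989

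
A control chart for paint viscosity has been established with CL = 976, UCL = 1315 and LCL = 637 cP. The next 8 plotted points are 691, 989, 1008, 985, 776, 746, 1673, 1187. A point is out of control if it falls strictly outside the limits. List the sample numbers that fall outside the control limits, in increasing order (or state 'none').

Compare each point to [637, 1315]: sample 7 = 1673 > UCL.

7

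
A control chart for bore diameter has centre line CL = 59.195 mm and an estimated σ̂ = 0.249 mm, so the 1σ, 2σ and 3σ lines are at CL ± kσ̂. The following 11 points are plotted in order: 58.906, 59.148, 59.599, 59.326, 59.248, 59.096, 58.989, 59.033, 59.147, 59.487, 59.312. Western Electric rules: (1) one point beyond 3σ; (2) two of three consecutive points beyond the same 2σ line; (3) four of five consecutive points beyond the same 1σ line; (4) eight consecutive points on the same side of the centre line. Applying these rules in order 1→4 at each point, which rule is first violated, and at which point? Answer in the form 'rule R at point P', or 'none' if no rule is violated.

none

Zone of each point (C = within 1σ̂, B = 1σ̂–2σ̂, A = 2σ̂–3σ̂, * = beyond 3σ̂; sign = side of CL): 1:-B, 2:-C, 3:+B, 4:+C, 5:+C, 6:-C, 7:-C, 8:-C, 9:-C, 10:+B, 11:+C
No rule fires across all 11 points.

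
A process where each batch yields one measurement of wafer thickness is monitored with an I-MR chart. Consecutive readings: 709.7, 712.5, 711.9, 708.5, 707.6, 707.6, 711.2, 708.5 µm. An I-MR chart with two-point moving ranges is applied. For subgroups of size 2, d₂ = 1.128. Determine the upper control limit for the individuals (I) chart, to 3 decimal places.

715.007

X̄ = (709.7 + 712.5 + 711.9 + 708.5 + 707.6 + 707.6 + 711.2 + 708.5) / 8 = 709.6875
Moving ranges: 2.8, 0.6, 3.4, 0.9, 0.0, 3.6, 2.7; M̄R̄ = 14.0000 / 7 = 2.0000
UCL = X̄ + 3·M̄R̄/d₂ = 709.6875 + 3 × 2.0000 / 1.128 = 715.0066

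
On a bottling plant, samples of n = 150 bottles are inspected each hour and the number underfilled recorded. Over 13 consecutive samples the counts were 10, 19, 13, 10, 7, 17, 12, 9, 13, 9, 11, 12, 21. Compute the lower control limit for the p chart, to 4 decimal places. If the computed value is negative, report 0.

0.0158

p̄ = Σdᵢ / (k·n) = 163 / (13 × 150) = 0.08359
LCL = p̄ − 3·√(p̄(1−p̄)/n) = 0.08359 − 3 × 0.02260 = 0.01579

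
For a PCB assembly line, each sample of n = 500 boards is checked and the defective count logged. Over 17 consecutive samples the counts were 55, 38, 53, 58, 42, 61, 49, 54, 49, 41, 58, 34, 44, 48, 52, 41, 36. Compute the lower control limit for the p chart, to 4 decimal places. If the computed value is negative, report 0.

p̄ = Σdᵢ / (k·n) = 813 / (17 × 500) = 0.09565
LCL = p̄ − 3·√(p̄(1−p̄)/n) = 0.09565 − 3 × 0.01315 = 0.05619

0.0562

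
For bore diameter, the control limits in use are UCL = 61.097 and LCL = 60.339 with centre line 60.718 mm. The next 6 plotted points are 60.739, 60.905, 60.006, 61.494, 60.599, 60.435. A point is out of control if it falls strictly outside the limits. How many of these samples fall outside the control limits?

2

Compare each point to [60.339, 61.097]: sample 3 = 60.006 < LCL; sample 4 = 61.494 > UCL.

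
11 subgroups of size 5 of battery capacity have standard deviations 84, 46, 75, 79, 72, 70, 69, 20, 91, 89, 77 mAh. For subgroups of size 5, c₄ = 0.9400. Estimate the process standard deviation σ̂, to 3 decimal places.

74.662

s̄ = (84 + 46 + 75 + 79 + 72 + 70 + 69 + 20 + 91 + 89 + 77) / 11 = 70.1818
σ̂ = s̄ / c₄ = 70.1818 / 0.9400 = 74.6615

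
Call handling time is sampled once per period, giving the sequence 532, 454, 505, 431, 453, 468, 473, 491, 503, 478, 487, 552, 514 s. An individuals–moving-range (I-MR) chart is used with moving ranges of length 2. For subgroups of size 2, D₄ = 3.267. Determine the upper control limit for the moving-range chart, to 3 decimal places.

112.167

Moving ranges: 78, 51, 74, 22, 15, 5, 18, 12, 25, 9, 65, 38; M̄R̄ = 412.0000 / 12 = 34.3333
UCL_MR = D₄·M̄R̄ = 3.267 × 34.3333 = 112.1670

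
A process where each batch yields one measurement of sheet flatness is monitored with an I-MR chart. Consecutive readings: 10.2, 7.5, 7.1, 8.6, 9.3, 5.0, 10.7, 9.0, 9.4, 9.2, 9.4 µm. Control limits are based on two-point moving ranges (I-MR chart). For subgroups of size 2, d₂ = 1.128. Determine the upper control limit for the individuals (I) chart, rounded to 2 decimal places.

13.41

X̄ = (10.2 + 7.5 + 7.1 + 8.6 + 9.3 + 5.0 + 10.7 + 9.0 + 9.4 + 9.2 + 9.4) / 11 = 8.6727
Moving ranges: 2.7, 0.4, 1.5, 0.7, 4.3, 5.7, 1.7, 0.4, 0.2, 0.2; M̄R̄ = 17.8000 / 10 = 1.7800
UCL = X̄ + 3·M̄R̄/d₂ = 8.6727 + 3 × 1.7800 / 1.128 = 13.4068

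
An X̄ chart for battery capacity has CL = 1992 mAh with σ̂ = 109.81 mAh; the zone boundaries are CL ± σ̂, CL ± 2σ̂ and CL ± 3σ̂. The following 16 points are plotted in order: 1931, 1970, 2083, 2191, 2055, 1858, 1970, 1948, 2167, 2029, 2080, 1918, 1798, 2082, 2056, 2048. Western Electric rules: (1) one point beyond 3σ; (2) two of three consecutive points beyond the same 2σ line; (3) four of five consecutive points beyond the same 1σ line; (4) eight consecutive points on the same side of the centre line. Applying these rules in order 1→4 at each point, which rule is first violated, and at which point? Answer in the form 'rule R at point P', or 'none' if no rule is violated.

none

Zone of each point (C = within 1σ̂, B = 1σ̂–2σ̂, A = 2σ̂–3σ̂, * = beyond 3σ̂; sign = side of CL): 1:-C, 2:-C, 3:+C, 4:+B, 5:+C, 6:-B, 7:-C, 8:-C, 9:+B, 10:+C, 11:+C, 12:-C, 13:-B, 14:+C, 15:+C, 16:+C
No rule fires across all 16 points.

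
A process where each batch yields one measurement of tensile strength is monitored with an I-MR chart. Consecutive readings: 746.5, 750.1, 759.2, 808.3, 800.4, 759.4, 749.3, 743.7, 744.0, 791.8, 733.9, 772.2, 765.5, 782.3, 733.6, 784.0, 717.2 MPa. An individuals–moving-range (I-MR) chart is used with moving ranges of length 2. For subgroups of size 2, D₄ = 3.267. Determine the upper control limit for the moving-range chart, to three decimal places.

Moving ranges: 3.6, 9.1, 49.1, 7.9, 41.0, 10.1, 5.6, 0.3, 47.8, 57.9, 38.3, 6.7, 16.8, 48.7, 50.4, 66.8; M̄R̄ = 460.1000 / 16 = 28.7562
UCL_MR = D₄·M̄R̄ = 3.267 × 28.7562 = 93.9467

93.947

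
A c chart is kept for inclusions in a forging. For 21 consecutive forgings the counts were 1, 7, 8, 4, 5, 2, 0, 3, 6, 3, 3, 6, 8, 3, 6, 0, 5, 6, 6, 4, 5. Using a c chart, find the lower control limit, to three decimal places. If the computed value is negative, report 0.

0.000

c̄ = (1 + 7 + 8 + 4 + 5 + 2 + 0 + 3 + 6 + 3 + 3 + 6 + 8 + 3 + 6 + 0 + 5 + 6 + 6 + 4 + 5) / 21 = 91 / 21 = 4.3333
LCL = c̄ − 3√c̄ = 4.3333 − 3 × 2.0817 = -1.9117 → 0 (cannot be negative)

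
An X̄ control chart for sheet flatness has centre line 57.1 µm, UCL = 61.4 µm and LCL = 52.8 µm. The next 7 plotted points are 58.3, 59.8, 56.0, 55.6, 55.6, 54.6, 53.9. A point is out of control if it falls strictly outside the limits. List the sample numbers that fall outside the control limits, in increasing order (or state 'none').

none

All 7 points lie within [52.8, 61.4].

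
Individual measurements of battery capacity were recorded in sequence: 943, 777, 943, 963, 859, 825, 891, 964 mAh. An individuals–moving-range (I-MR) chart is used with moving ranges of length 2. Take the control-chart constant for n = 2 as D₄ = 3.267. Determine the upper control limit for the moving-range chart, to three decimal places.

293.563

Moving ranges: 166, 166, 20, 104, 34, 66, 73; M̄R̄ = 629.0000 / 7 = 89.8571
UCL_MR = D₄·M̄R̄ = 3.267 × 89.8571 = 293.5633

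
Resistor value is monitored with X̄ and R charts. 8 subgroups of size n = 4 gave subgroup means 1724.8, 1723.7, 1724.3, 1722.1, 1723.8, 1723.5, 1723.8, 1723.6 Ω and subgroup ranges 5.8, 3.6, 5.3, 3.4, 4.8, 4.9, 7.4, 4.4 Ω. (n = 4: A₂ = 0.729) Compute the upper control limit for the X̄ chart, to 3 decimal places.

X̄̄ = (1724.8 + 1723.7 + 1724.3 + 1722.1 + 1723.8 + 1723.5 + 1723.8 + 1723.6) / 8 = 13789.6000 / 8 = 1723.7000
R̄ = (5.8 + 3.6 + 5.3 + 3.4 + 4.8 + 4.9 + 7.4 + 4.4) / 8 = 39.6000 / 8 = 4.9500
UCL = X̄̄ + A₂·R̄ = 1723.7000 + 0.729 × 4.9500 = 1727.3085

1727.309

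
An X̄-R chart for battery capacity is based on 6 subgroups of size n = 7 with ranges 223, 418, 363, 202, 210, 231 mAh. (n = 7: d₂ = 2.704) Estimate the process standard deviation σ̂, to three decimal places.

R̄ = (223 + 418 + 363 + 202 + 210 + 231) / 6 = 274.5000
σ̂ = R̄ / d₂ = 274.5000 / 2.704 = 101.5163

101.516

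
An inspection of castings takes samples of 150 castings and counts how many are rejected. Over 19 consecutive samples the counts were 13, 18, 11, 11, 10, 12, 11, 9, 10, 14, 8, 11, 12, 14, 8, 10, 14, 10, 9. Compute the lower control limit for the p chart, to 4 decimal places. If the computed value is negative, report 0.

0.0107

p̄ = Σdᵢ / (k·n) = 215 / (19 × 150) = 0.07544
LCL = p̄ − 3·√(p̄(1−p̄)/n) = 0.07544 − 3 × 0.02156 = 0.01075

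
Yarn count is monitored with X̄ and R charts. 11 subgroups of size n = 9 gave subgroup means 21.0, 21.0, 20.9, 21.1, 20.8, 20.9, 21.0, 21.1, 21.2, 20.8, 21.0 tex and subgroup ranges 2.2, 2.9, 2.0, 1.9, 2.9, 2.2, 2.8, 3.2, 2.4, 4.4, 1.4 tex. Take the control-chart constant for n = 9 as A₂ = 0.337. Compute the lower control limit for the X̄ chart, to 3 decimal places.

X̄̄ = (21.0 + 21.0 + 20.9 + 21.1 + 20.8 + 20.9 + 21.0 + 21.1 + 21.2 + 20.8 + 21.0) / 11 = 230.8000 / 11 = 20.9818
R̄ = (2.2 + 2.9 + 2.0 + 1.9 + 2.9 + 2.2 + 2.8 + 3.2 + 2.4 + 4.4 + 1.4) / 11 = 28.3000 / 11 = 2.5727
LCL = X̄̄ − A₂·R̄ = 20.9818 − 0.337 × 2.5727 = 20.1148

20.115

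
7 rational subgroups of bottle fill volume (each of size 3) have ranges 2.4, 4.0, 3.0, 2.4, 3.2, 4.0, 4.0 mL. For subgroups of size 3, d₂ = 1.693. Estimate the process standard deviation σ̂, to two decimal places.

R̄ = (2.4 + 4.0 + 3.0 + 2.4 + 3.2 + 4.0 + 4.0) / 7 = 3.2857
σ̂ = R̄ / d₂ = 3.2857 / 1.693 = 1.9408

1.94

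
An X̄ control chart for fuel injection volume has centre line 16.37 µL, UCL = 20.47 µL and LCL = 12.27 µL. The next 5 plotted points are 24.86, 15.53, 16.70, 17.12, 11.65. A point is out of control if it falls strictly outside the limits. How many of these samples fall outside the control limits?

2

Compare each point to [12.27, 20.47]: sample 1 = 24.86 > UCL; sample 5 = 11.65 < LCL.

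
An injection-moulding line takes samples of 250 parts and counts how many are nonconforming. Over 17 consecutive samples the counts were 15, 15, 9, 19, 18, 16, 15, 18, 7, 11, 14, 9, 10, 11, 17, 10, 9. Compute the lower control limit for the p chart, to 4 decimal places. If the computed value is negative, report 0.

0.0102

p̄ = Σdᵢ / (k·n) = 223 / (17 × 250) = 0.05247
LCL = p̄ − 3·√(p̄(1−p̄)/n) = 0.05247 − 3 × 0.01410 = 0.01016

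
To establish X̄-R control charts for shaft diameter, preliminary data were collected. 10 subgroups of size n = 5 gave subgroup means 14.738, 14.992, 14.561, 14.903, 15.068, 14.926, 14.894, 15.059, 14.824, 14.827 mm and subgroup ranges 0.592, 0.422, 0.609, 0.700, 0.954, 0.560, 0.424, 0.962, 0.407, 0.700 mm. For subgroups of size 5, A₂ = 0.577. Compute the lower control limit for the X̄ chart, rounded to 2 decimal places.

14.51

X̄̄ = (14.738 + 14.992 + 14.561 + 14.903 + 15.068 + 14.926 + 14.894 + 15.059 + 14.824 + 14.827) / 10 = 148.7920 / 10 = 14.8792
R̄ = (0.592 + 0.422 + 0.609 + 0.700 + 0.954 + 0.560 + 0.424 + 0.962 + 0.407 + 0.700) / 10 = 6.3300 / 10 = 0.6330
LCL = X̄̄ − A₂·R̄ = 14.8792 − 0.577 × 0.6330 = 14.5140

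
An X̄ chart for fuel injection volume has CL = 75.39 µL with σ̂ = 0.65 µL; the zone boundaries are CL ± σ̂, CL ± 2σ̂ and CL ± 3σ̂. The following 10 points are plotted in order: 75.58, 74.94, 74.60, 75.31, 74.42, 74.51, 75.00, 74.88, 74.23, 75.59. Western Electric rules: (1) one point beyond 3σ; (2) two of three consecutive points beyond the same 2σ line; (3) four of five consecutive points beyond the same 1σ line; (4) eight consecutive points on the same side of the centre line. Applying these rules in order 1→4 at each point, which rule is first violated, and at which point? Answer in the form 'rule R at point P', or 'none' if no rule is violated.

Zone of each point (C = within 1σ̂, B = 1σ̂–2σ̂, A = 2σ̂–3σ̂, * = beyond 3σ̂; sign = side of CL): 1:+C, 2:-C, 3:-B, 4:-C, 5:-B, 6:-B, 7:-C, 8:-C, 9:-B, 10:+C
Rule 4 (eight consecutive points on the same side of the centre line) is satisfied at point 9.

rule 4 at point 9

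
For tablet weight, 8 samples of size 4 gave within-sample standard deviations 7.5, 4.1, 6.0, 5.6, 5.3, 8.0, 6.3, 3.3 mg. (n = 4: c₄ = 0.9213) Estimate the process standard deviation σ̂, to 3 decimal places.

6.255

s̄ = (7.5 + 4.1 + 6.0 + 5.6 + 5.3 + 8.0 + 6.3 + 3.3) / 8 = 5.7625
σ̂ = s̄ / c₄ = 5.7625 / 0.9213 = 6.2547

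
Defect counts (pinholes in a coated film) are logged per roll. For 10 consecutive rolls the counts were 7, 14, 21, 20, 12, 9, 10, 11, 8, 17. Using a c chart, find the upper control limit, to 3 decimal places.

c̄ = (7 + 14 + 21 + 20 + 12 + 9 + 10 + 11 + 8 + 17) / 10 = 129 / 10 = 12.9000
UCL = c̄ + 3√c̄ = 12.9000 + 3 × √12.9000 = 12.9000 + 3 × 3.5917 = 23.6750

23.675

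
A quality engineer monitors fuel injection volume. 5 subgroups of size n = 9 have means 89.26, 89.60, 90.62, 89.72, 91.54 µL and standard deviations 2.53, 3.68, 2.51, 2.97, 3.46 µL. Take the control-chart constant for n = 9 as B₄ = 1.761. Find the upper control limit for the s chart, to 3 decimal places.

s̄ = (2.53 + 3.68 + 2.51 + 2.97 + 3.46) / 5 = 3.0300
UCL_s = B₄·s̄ = 1.761 × 3.0300 = 5.3358

5.336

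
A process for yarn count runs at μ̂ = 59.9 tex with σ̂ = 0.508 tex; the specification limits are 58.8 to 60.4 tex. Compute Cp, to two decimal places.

0.52

Cp = (USL − LSL) / (6σ̂) = (60.4 − 58.8) / (6 × 0.508) = 1.6000 / 3.0480 = 0.5249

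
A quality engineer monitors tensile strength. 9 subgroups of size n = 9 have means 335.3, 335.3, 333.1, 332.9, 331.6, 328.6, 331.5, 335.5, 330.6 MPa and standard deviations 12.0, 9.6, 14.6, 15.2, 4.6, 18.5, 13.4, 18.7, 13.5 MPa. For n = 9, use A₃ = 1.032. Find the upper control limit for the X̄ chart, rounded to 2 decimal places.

346.48

X̄̄ = (335.3 + 335.3 + 333.1 + 332.9 + 331.6 + 328.6 + 331.5 + 335.5 + 330.6) / 9 = 332.7111
s̄ = (12.0 + 9.6 + 14.6 + 15.2 + 4.6 + 18.5 + 13.4 + 18.7 + 13.5) / 9 = 13.3444
UCL = X̄̄ + A₃·s̄ = 332.7111 + 1.032 × 13.3444 = 346.4826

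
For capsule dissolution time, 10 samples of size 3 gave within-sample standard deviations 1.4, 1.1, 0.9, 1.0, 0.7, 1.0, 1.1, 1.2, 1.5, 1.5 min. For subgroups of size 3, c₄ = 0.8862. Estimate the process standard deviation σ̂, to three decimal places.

s̄ = (1.4 + 1.1 + 0.9 + 1.0 + 0.7 + 1.0 + 1.1 + 1.2 + 1.5 + 1.5) / 10 = 1.1400
σ̂ = s̄ / c₄ = 1.1400 / 0.8862 = 1.2864

1.286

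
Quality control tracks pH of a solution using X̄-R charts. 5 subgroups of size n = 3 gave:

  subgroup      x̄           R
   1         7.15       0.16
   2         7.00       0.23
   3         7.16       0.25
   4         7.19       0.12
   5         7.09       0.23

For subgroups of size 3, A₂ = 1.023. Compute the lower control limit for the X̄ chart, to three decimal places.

6.915

X̄̄ = (7.15 + 7.00 + 7.16 + 7.19 + 7.09) / 5 = 35.5900 / 5 = 7.1180
R̄ = (0.16 + 0.23 + 0.25 + 0.12 + 0.23) / 5 = 0.9900 / 5 = 0.1980
LCL = X̄̄ − A₂·R̄ = 7.1180 − 1.023 × 0.1980 = 6.9154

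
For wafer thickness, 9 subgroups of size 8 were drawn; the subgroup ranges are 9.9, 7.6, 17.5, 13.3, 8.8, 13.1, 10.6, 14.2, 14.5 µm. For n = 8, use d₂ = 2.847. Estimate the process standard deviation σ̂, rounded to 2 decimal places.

R̄ = (9.9 + 7.6 + 17.5 + 13.3 + 8.8 + 13.1 + 10.6 + 14.2 + 14.5) / 9 = 12.1667
σ̂ = R̄ / d₂ = 12.1667 / 2.847 = 4.2735

4.27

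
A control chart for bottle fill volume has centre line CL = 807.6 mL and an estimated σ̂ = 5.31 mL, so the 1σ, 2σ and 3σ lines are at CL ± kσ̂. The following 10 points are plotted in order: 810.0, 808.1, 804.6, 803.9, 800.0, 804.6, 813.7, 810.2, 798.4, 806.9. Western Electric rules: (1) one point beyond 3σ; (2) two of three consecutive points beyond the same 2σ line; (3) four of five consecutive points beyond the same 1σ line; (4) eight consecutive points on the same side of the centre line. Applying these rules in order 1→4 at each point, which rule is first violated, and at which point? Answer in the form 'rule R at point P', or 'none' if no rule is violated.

none

Zone of each point (C = within 1σ̂, B = 1σ̂–2σ̂, A = 2σ̂–3σ̂, * = beyond 3σ̂; sign = side of CL): 1:+C, 2:+C, 3:-C, 4:-C, 5:-B, 6:-C, 7:+B, 8:+C, 9:-B, 10:-C
No rule fires across all 10 points.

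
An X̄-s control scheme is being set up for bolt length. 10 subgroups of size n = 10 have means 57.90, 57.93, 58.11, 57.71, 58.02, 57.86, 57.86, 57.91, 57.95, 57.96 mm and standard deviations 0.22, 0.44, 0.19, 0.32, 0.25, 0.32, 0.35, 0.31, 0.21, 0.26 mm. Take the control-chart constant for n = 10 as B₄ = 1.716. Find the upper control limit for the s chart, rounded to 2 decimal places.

s̄ = (0.22 + 0.44 + 0.19 + 0.32 + 0.25 + 0.32 + 0.35 + 0.31 + 0.21 + 0.26) / 10 = 0.2870
UCL_s = B₄·s̄ = 1.716 × 0.2870 = 0.4925

0.49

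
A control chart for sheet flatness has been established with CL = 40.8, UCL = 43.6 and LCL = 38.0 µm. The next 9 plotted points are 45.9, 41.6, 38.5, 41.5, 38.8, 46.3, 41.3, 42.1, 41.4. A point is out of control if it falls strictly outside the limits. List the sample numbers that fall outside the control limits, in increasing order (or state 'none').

Compare each point to [38.0, 43.6]: sample 1 = 45.9 > UCL; sample 6 = 46.3 > UCL.

1, 6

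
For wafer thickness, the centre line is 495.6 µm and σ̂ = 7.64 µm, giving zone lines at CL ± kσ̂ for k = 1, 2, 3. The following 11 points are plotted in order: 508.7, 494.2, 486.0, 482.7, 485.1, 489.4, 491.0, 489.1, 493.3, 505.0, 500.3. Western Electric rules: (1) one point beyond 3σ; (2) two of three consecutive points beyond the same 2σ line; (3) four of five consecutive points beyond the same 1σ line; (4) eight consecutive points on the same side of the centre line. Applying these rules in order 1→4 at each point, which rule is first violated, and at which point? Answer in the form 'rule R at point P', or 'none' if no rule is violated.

Zone of each point (C = within 1σ̂, B = 1σ̂–2σ̂, A = 2σ̂–3σ̂, * = beyond 3σ̂; sign = side of CL): 1:+B, 2:-C, 3:-B, 4:-B, 5:-B, 6:-C, 7:-C, 8:-C, 9:-C, 10:+B, 11:+C
Rule 4 (eight consecutive points on the same side of the centre line) is satisfied at point 9.

rule 4 at point 9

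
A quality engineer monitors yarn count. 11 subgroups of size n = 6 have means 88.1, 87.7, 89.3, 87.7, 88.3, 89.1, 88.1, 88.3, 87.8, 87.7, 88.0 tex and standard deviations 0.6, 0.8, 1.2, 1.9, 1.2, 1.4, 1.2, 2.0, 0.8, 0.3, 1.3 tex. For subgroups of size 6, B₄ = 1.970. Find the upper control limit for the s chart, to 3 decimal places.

2.274

s̄ = (0.6 + 0.8 + 1.2 + 1.9 + 1.2 + 1.4 + 1.2 + 2.0 + 0.8 + 0.3 + 1.3) / 11 = 1.1545
UCL_s = B₄·s̄ = 1.970 × 1.1545 = 2.2745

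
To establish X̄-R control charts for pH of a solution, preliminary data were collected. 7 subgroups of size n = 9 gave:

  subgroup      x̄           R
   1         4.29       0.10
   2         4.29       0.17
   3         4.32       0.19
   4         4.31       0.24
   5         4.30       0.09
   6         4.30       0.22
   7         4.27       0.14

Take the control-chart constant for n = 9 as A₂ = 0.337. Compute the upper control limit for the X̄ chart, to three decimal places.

X̄̄ = (4.29 + 4.29 + 4.32 + 4.31 + 4.30 + 4.30 + 4.27) / 7 = 30.0800 / 7 = 4.2971
R̄ = (0.10 + 0.17 + 0.19 + 0.24 + 0.09 + 0.22 + 0.14) / 7 = 1.1500 / 7 = 0.1643
UCL = X̄̄ + A₂·R̄ = 4.2971 + 0.337 × 0.1643 = 4.3525

4.353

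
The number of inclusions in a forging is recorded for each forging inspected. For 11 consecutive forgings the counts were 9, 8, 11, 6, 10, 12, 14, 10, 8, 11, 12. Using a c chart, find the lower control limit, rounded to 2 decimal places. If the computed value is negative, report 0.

0.56

c̄ = (9 + 8 + 11 + 6 + 10 + 12 + 14 + 10 + 8 + 11 + 12) / 11 = 111 / 11 = 10.0909
LCL = c̄ − 3√c̄ = 10.0909 − 3 × 3.1766 = 0.5611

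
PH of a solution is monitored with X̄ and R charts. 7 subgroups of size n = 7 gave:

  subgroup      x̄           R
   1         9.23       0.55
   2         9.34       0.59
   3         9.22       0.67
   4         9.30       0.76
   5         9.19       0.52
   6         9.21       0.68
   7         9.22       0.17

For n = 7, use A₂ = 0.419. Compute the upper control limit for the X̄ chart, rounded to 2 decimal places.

9.48

X̄̄ = (9.23 + 9.34 + 9.22 + 9.30 + 9.19 + 9.21 + 9.22) / 7 = 64.7100 / 7 = 9.2443
R̄ = (0.55 + 0.59 + 0.67 + 0.76 + 0.52 + 0.68 + 0.17) / 7 = 3.9400 / 7 = 0.5629
UCL = X̄̄ + A₂·R̄ = 9.2443 + 0.419 × 0.5629 = 9.4801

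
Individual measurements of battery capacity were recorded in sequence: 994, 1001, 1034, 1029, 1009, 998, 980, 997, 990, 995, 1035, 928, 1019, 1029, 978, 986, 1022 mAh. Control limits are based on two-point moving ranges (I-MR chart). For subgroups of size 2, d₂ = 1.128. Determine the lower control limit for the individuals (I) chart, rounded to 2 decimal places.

X̄ = (994 + 1001 + 1034 + 1029 + 1009 + 998 + 980 + 997 + 990 + 995 + 1035 + 928 + 1019 + 1029 + 978 + 986 + 1022) / 17 = 1001.4118
Moving ranges: 7, 33, 5, 20, 11, 18, 17, 7, 5, 40, 107, 91, 10, 51, 8, 36; M̄R̄ = 466.0000 / 16 = 29.1250
LCL = X̄ − 3·M̄R̄/d₂ = 1001.4118 − 3 × 29.1250 / 1.128 = 923.9517

923.95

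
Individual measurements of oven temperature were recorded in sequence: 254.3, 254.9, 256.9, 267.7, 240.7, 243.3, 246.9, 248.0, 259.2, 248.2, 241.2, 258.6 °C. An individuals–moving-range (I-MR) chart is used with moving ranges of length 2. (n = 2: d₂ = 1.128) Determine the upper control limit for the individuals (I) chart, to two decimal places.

274.46

X̄ = (254.3 + 254.9 + 256.9 + 267.7 + 240.7 + 243.3 + 246.9 + 248.0 + 259.2 + 248.2 + 241.2 + 258.6) / 12 = 251.6583
Moving ranges: 0.6, 2.0, 10.8, 27.0, 2.6, 3.6, 1.1, 11.2, 11.0, 7.0, 17.4; M̄R̄ = 94.3000 / 11 = 8.5727
UCL = X̄ + 3·M̄R̄/d₂ = 251.6583 + 3 × 8.5727 / 1.128 = 274.4581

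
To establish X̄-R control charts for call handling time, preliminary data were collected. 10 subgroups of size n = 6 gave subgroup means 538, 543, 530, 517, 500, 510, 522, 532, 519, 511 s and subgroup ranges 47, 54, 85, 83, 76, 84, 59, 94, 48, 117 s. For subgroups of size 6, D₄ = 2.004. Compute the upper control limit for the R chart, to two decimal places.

R̄ = (47 + 54 + 85 + 83 + 76 + 84 + 59 + 94 + 48 + 117) / 10 = 747.0000 / 10 = 74.7000
UCL_R = D₄·R̄ = 2.004 × 74.7000 = 149.6988

149.70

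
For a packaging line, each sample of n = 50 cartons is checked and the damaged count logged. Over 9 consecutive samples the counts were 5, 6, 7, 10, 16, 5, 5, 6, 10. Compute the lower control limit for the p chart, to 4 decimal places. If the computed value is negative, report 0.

0.0018

p̄ = Σdᵢ / (k·n) = 70 / (9 × 50) = 0.15556
LCL = p̄ − 3·√(p̄(1−p̄)/n) = 0.15556 − 3 × 0.05126 = 0.00179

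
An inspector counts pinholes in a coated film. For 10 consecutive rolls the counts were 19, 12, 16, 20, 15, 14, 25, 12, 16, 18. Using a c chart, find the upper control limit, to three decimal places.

c̄ = (19 + 12 + 16 + 20 + 15 + 14 + 25 + 12 + 16 + 18) / 10 = 167 / 10 = 16.7000
UCL = c̄ + 3√c̄ = 16.7000 + 3 × √16.7000 = 16.7000 + 3 × 4.0866 = 28.9597

28.960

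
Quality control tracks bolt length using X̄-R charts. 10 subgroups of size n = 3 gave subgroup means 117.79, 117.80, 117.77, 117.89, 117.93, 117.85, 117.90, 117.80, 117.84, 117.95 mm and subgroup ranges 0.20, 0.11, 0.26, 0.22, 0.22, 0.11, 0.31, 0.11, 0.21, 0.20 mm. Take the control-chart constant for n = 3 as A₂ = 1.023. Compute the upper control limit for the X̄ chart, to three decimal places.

118.051

X̄̄ = (117.79 + 117.80 + 117.77 + 117.89 + 117.93 + 117.85 + 117.90 + 117.80 + 117.84 + 117.95) / 10 = 1178.5200 / 10 = 117.8520
R̄ = (0.20 + 0.11 + 0.26 + 0.22 + 0.22 + 0.11 + 0.31 + 0.11 + 0.21 + 0.20) / 10 = 1.9500 / 10 = 0.1950
UCL = X̄̄ + A₂·R̄ = 117.8520 + 1.023 × 0.1950 = 118.0515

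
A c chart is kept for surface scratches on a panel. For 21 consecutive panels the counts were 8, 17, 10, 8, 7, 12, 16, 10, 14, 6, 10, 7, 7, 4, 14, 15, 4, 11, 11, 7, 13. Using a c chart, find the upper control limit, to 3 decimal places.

19.557

c̄ = (8 + 17 + 10 + 8 + 7 + 12 + 16 + 10 + 14 + 6 + 10 + 7 + 7 + 4 + 14 + 15 + 4 + 11 + 11 + 7 + 13) / 21 = 211 / 21 = 10.0476
UCL = c̄ + 3√c̄ = 10.0476 + 3 × √10.0476 = 10.0476 + 3 × 3.1698 = 19.5570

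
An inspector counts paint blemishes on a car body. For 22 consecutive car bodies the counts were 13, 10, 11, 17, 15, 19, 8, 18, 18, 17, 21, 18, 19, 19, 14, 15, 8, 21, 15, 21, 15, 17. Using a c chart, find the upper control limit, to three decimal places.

27.812

c̄ = (13 + 10 + 11 + 17 + 15 + 19 + 8 + 18 + 18 + 17 + 21 + 18 + 19 + 19 + 14 + 15 + 8 + 21 + 15 + 21 + 15 + 17) / 22 = 349 / 22 = 15.8636
UCL = c̄ + 3√c̄ = 15.8636 + 3 × √15.8636 = 15.8636 + 3 × 3.9829 = 27.8124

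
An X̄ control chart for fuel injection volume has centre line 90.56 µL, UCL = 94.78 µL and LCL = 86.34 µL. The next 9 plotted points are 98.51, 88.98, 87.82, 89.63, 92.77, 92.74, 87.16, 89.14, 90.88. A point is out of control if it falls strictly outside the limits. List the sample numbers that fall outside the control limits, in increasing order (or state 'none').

1

Compare each point to [86.34, 94.78]: sample 1 = 98.51 > UCL.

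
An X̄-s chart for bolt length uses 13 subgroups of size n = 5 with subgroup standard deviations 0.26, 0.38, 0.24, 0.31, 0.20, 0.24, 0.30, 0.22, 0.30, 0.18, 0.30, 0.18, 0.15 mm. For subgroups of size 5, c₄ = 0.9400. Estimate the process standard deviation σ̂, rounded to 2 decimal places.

0.27

s̄ = (0.26 + 0.38 + 0.24 + 0.31 + 0.20 + 0.24 + 0.30 + 0.22 + 0.30 + 0.18 + 0.30 + 0.18 + 0.15) / 13 = 0.2508
σ̂ = s̄ / c₄ = 0.2508 / 0.9400 = 0.2668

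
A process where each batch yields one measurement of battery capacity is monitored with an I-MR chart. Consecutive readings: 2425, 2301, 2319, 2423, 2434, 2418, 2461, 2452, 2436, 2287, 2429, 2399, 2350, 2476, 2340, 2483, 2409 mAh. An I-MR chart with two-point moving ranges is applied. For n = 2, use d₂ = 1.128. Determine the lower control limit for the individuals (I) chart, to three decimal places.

X̄ = (2425 + 2301 + 2319 + 2423 + 2434 + 2418 + 2461 + 2452 + 2436 + 2287 + 2429 + 2399 + 2350 + 2476 + 2340 + 2483 + 2409) / 17 = 2402.4706
Moving ranges: 124, 18, 104, 11, 16, 43, 9, 16, 149, 142, 30, 49, 126, 136, 143, 74; M̄R̄ = 1190.0000 / 16 = 74.3750
LCL = X̄ − 3·M̄R̄/d₂ = 2402.4706 − 3 × 74.3750 / 1.128 = 2204.6647

2204.665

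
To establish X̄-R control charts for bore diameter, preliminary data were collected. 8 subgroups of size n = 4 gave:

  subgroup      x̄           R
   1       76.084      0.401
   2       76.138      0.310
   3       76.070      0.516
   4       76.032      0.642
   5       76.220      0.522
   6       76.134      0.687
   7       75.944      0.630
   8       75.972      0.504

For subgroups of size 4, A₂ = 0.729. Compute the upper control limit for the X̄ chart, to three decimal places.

76.458

X̄̄ = (76.084 + 76.138 + 76.070 + 76.032 + 76.220 + 76.134 + 75.944 + 75.972) / 8 = 608.5940 / 8 = 76.0743
R̄ = (0.401 + 0.310 + 0.516 + 0.642 + 0.522 + 0.687 + 0.630 + 0.504) / 8 = 4.2120 / 8 = 0.5265
UCL = X̄̄ + A₂·R̄ = 76.0743 + 0.729 × 0.5265 = 76.4581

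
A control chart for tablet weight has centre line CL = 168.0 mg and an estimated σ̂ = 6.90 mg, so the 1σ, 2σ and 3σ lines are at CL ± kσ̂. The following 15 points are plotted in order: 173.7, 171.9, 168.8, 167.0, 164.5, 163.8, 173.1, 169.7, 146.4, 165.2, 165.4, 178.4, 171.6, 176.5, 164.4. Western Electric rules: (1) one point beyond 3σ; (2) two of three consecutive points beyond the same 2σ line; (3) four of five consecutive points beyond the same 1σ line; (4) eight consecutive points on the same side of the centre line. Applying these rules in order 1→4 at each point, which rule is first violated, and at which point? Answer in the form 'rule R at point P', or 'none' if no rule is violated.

rule 1 at point 9

Zone of each point (C = within 1σ̂, B = 1σ̂–2σ̂, A = 2σ̂–3σ̂, * = beyond 3σ̂; sign = side of CL): 1:+C, 2:+C, 3:+C, 4:-C, 5:-C, 6:-C, 7:+C, 8:+C, 9:-*, 10:-C, 11:-C, 12:+B, 13:+C, 14:+B, 15:-C
Rule 1 (one point beyond the 3σ limits) is satisfied at point 9.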